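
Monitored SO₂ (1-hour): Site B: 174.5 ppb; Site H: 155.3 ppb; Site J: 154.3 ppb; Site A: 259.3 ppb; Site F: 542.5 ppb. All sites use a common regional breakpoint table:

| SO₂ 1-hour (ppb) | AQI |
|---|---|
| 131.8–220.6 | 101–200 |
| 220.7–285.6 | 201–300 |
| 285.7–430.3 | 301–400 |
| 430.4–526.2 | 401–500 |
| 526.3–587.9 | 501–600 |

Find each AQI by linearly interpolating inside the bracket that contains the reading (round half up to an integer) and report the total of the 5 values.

Site B: 174.5 ∈ [131.8, 220.6] ↔ index [101, 200].
101 + (174.5−131.8)·(200−101)/(220.6−131.8) = 101 + 42.7·99/88.8 ≈ 148.60, so AQI = 149.
Site H 155.3: bracket 131.8–220.6 → index 101–200; slope 99/88.8, offset 23.5.
AQI = 101 + 99/88.8·23.5 ≈ 127.20 ⇒ 127.
Site J: 154.3 lies in 131.8–220.6, so I_lo=101, I_hi=200, C_lo=131.8, C_hi=220.6.
(200−101)/(220.6−131.8) × (154.3−131.8) + 101 = 99/88.8 × 22.5 + 101 ≈ 126.08 → 126.
Site A 259.3: bracket 220.7–285.6 → index 201–300; slope 99/64.9, offset 38.6.
AQI = 201 + 99/64.9·38.6 ≈ 259.88 ⇒ 260.
Site F: 542.5 ∈ [526.3, 587.9] ↔ index [501, 600].
501 + (542.5−526.3)·(600−501)/(587.9−526.3) = 501 + 16.2·99/61.6 ≈ 527.04, so AQI = 527.
AQIs: Site B=149, Site H=127, Site J=126, Site A=260, Site F=527. Sum = 149 + 127 + 126 + 260 + 527 = 1189.

1189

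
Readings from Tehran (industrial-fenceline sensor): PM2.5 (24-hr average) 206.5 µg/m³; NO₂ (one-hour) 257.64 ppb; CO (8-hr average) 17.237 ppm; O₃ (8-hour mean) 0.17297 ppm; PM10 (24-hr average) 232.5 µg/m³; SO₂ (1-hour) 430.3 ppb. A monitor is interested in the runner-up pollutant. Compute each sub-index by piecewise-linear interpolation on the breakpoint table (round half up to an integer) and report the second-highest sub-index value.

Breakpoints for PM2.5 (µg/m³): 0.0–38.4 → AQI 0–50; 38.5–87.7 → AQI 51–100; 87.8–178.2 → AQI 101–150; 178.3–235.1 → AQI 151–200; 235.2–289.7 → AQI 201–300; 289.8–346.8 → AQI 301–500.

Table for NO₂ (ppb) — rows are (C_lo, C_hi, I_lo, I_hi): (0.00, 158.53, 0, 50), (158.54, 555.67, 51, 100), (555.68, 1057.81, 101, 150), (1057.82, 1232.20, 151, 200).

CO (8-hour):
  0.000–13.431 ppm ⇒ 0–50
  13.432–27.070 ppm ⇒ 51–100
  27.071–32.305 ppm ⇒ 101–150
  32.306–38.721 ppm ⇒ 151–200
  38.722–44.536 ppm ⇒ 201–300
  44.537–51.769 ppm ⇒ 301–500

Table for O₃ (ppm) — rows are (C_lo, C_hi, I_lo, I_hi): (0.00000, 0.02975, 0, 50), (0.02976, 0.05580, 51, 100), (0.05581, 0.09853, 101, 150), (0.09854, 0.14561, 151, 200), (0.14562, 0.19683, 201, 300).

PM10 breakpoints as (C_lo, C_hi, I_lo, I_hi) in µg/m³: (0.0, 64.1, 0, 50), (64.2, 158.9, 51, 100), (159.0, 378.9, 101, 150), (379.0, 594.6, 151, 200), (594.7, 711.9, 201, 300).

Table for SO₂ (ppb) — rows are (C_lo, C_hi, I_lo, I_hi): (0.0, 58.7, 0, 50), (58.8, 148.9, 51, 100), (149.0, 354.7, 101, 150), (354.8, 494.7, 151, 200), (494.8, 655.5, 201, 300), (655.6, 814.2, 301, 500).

PM2.5: row 178.3–235.1 (AQI 151–200). (200−151)·(206.5−178.3)/(235.1−178.3) + 151 = 49·28.2/56.8 + 151 ≈ 175.33 → 175.
NO₂: 257.64 ∈ [158.54, 555.67] ↔ index [51, 100].
51 + (257.64−158.54)·(100−51)/(555.67−158.54) = 51 + 99.10·49/397.13 ≈ 63.23, so AQI = 63.
CO: row 13.432–27.070 (AQI 51–100). (100−51)·(17.237−13.432)/(27.070−13.432) + 51 = 49·3.805/13.638 + 51 ≈ 64.67 → 65.
O₃: 0.17297 lies in 0.14562–0.19683, so I_lo=201, I_hi=300, C_lo=0.14562, C_hi=0.19683.
(300−201)/(0.19683−0.14562) × (0.17297−0.14562) + 201 = 99/0.05121 × 0.02735 + 201 ≈ 253.87 → 254.
PM10: 232.5 lies in 159.0–378.9, so I_lo=101, I_hi=150, C_lo=159.0, C_hi=378.9.
(150−101)/(378.9−159.0) × (232.5−159.0) + 101 = 49/219.9 × 73.5 + 101 ≈ 117.38 → 117.
SO₂: 430.3 lies in 354.8–494.7, so I_lo=151, I_hi=200, C_lo=354.8, C_hi=494.7.
(200−151)/(494.7−354.8) × (430.3−354.8) + 151 = 49/139.9 × 75.5 + 151 ≈ 177.44 → 177.
Sub-indices: PM2.5→175, NO₂→63, CO→65, O₃→254, PM10→117, SO₂→177. Ranked high→low: 254, 177, 175, 117, 65, 63. Second-highest sub-index = 177.

177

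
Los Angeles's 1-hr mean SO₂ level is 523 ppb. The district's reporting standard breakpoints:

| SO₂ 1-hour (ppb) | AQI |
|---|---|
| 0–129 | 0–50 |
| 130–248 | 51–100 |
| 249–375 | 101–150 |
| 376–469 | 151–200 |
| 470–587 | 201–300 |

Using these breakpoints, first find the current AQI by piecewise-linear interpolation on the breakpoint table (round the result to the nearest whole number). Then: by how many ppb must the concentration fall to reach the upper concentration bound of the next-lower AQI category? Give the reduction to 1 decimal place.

54.0

SO₂: row 470–587 (AQI 201–300). (300−201)·(523−470)/(587−470) + 201 = 99·53/117 + 201 ≈ 245.85 → 246.
Current AQI 246 is in the Very Unhealthy range (201–300). The next-lower category tops out at AQI 200, whose upper concentration bound is 469 ppb.
Reduction needed = 523 − 469 = 54.0 ppb.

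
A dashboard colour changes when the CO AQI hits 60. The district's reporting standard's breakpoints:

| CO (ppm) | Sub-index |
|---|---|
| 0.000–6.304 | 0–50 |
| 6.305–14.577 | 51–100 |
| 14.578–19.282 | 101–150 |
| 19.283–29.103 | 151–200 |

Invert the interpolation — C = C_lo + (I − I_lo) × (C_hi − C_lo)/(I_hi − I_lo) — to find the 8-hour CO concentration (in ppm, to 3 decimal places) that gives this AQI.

7.824

AQI 60 lies in the 51–100 band, which corresponds to 6.305–14.577 ppm.
C = 6.305 + (60−51)×(14.577−6.305)/(100−51) = 6.305 + 9×8.272/49 ≈ 7.82435 ppm → 7.824 ppm to 3 dp.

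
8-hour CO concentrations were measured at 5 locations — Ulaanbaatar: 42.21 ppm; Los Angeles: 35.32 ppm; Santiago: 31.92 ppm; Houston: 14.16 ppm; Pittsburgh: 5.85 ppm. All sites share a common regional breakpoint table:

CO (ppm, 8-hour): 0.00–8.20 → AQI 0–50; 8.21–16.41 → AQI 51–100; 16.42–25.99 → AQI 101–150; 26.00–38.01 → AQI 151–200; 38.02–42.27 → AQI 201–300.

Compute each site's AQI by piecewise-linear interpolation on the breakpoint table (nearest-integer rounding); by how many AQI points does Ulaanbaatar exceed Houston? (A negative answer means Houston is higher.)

Ulaanbaatar: 42.21 lies in 38.02–42.27, so I_lo=201, I_hi=300, C_lo=38.02, C_hi=42.27.
(300−201)/(42.27−38.02) × (42.21−38.02) + 201 = 99/4.25 × 4.19 + 201 ≈ 298.60 → 299.
Los Angeles: 35.32 ∈ [26.00, 38.01] ↔ index [151, 200].
151 + (35.32−26.00)·(200−151)/(38.01−26.00) = 151 + 9.32·49/12.01 ≈ 189.02, so AQI = 189.
Santiago: row 26.00–38.01 (AQI 151–200). (200−151)·(31.92−26.00)/(38.01−26.00) + 151 = 49·5.92/12.01 + 151 ≈ 175.15 → 175.
Houston: 14.16 lies in 8.21–16.41, so I_lo=51, I_hi=100, C_lo=8.21, C_hi=16.41.
(100−51)/(16.41−8.21) × (14.16−8.21) + 51 = 49/8.20 × 5.95 + 51 ≈ 86.55 → 87.
Pittsburgh 5.85: bracket 0.00–8.20 → index 0–50; slope 50/8.20, offset 5.85.
AQI = 0 + 50/8.20·5.85 ≈ 35.67 ⇒ 36.
AQIs: Ulaanbaatar=299, Los Angeles=189, Santiago=175, Houston=87, Pittsburgh=36. Ulaanbaatar (299) − Houston (87) = 212.

212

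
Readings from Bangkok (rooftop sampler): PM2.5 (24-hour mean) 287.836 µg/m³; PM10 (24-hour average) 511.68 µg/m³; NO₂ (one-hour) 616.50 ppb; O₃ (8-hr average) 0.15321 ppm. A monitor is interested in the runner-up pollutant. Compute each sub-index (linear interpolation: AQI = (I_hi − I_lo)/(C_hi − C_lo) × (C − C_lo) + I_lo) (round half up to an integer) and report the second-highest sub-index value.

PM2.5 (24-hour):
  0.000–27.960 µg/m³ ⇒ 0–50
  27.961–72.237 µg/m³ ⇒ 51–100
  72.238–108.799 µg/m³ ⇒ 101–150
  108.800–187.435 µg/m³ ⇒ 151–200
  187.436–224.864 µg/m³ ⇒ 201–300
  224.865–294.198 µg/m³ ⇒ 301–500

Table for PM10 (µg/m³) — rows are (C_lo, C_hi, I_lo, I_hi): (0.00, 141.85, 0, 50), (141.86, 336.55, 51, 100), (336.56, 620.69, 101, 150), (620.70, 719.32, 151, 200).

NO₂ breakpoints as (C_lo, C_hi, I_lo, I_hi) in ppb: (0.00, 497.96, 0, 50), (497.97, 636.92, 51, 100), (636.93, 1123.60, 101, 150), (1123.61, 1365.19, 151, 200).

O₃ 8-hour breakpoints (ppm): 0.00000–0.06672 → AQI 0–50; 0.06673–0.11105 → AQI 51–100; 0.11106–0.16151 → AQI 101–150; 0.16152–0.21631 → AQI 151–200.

142

PM2.5: 287.836 ∈ [224.865, 294.198] ↔ index [301, 500].
301 + (287.836−224.865)·(500−301)/(294.198−224.865) = 301 + 62.971·199/69.333 ≈ 481.74, so AQI = 482.
PM10 511.68: bracket 336.56–620.69 → index 101–150; slope 49/284.13, offset 175.12.
AQI = 101 + 49/284.13·175.12 ≈ 131.20 ⇒ 131.
NO₂: 616.50 lies in 497.97–636.92, so I_lo=51, I_hi=100, C_lo=497.97, C_hi=636.92.
(100−51)/(636.92−497.97) × (616.50−497.97) + 51 = 49/138.95 × 118.53 + 51 ≈ 92.80 → 93.
O₃: 0.15321 lies in 0.11106–0.16151, so I_lo=101, I_hi=150, C_lo=0.11106, C_hi=0.16151.
(150−101)/(0.16151−0.11106) × (0.15321−0.11106) + 101 = 49/0.05045 × 0.04215 + 101 ≈ 141.94 → 142.
Sub-indices: PM2.5→482, PM10→131, NO₂→93, O₃→142. Ranked high→low: 482, 142, 131, 93. Second-highest sub-index = 142.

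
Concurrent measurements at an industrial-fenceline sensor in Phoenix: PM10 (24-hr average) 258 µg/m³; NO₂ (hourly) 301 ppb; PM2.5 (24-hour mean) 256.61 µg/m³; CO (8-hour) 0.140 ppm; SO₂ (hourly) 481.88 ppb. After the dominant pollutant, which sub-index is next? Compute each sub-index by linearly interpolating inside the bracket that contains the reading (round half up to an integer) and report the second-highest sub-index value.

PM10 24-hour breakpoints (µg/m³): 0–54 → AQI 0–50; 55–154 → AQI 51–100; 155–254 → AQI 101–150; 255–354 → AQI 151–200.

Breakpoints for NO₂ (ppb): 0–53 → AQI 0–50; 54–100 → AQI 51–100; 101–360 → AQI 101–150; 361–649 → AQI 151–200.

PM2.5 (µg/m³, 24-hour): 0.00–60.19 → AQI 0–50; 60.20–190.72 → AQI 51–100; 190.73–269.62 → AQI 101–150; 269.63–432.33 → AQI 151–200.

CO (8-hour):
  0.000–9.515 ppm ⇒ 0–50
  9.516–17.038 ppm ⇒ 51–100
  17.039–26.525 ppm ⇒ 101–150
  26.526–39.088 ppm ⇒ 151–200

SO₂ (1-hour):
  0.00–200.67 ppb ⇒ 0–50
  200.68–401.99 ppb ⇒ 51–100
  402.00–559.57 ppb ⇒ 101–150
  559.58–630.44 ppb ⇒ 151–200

142

PM10: 258 lies in 255–354, so I_lo=151, I_hi=200, C_lo=255, C_hi=354.
(200−151)/(354−255) × (258−255) + 151 = 49/99 × 3 + 151 ≈ 152.48 → 152.
NO₂: row 101–360 (AQI 101–150). (150−101)·(301−101)/(360−101) + 101 = 49·200/259 + 101 ≈ 138.84 → 139.
PM2.5: 256.61 ∈ [190.73, 269.62] ↔ index [101, 150].
101 + (256.61−190.73)·(150−101)/(269.62−190.73) = 101 + 65.88·49/78.89 ≈ 141.92, so AQI = 142.
CO: row 0.000–9.515 (AQI 0–50). (50−0)·(0.140−0.000)/(9.515−0.000) + 0 = 50·0.140/9.515 + 0 ≈ 0.74 → 1.
SO₂: 481.88 ∈ [402.00, 559.57] ↔ index [101, 150].
101 + (481.88−402.00)·(150−101)/(559.57−402.00) = 101 + 79.88·49/157.57 ≈ 125.84, so AQI = 126.
Sub-indices: PM10→152, NO₂→139, PM2.5→142, CO→1, SO₂→126. Ranked high→low: 152, 142, 139, 126, 1. Second-highest sub-index = 142.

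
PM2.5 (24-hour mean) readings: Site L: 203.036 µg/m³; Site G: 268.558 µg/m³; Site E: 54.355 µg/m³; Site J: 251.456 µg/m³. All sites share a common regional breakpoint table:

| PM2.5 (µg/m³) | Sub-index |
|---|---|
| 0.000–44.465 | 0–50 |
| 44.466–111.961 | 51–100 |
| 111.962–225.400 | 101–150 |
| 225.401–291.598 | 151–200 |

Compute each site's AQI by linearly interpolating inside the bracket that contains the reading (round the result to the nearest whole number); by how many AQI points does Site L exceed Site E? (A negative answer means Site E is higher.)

82

Site L: 203.036 lies in 111.962–225.400, so I_lo=101, I_hi=150, C_lo=111.962, C_hi=225.400.
(150−101)/(225.400−111.962) × (203.036−111.962) + 101 = 49/113.438 × 91.074 + 101 ≈ 140.34 → 140.
Site G: 268.558 lies in 225.401–291.598, so I_lo=151, I_hi=200, C_lo=225.401, C_hi=291.598.
(200−151)/(291.598−225.401) × (268.558−225.401) + 151 = 49/66.197 × 43.157 + 151 ≈ 182.95 → 183.
Site E 54.355: bracket 44.466–111.961 → index 51–100; slope 49/67.495, offset 9.889.
AQI = 51 + 49/67.495·9.889 ≈ 58.18 ⇒ 58.
Site J: 251.456 lies in 225.401–291.598, so I_lo=151, I_hi=200, C_lo=225.401, C_hi=291.598.
(200−151)/(291.598−225.401) × (251.456−225.401) + 151 = 49/66.197 × 26.055 + 151 ≈ 170.29 → 170.
AQIs: Site L=140, Site G=183, Site E=58, Site J=170. Site L (140) − Site E (58) = 82.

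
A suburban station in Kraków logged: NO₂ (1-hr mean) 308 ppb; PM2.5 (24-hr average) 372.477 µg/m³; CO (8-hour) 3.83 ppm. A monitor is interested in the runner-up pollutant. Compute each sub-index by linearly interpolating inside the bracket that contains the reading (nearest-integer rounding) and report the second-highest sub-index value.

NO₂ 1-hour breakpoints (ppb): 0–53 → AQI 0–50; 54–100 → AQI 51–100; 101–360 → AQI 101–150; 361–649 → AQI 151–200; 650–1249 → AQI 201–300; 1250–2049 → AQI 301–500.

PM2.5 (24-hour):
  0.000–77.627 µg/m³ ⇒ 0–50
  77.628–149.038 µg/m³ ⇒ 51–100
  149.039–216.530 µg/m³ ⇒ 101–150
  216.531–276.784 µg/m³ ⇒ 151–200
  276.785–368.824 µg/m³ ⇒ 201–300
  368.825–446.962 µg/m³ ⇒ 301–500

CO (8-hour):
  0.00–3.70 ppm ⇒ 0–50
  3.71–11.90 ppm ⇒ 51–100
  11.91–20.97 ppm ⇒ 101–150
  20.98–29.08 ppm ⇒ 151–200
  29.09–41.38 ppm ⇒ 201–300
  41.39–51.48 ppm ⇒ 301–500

NO₂ 308: bracket 101–360 → index 101–150; slope 49/259, offset 207.
AQI = 101 + 49/259·207 ≈ 140.16 ⇒ 140.
PM2.5 372.477: bracket 368.825–446.962 → index 301–500; slope 199/78.137, offset 3.652.
AQI = 301 + 199/78.137·3.652 ≈ 310.30 ⇒ 310.
CO: 3.83 ∈ [3.71, 11.90] ↔ index [51, 100].
51 + (3.83−3.71)·(100−51)/(11.90−3.71) = 51 + 0.12·49/8.19 ≈ 51.72, so AQI = 52.
Sub-indices: NO₂→140, PM2.5→310, CO→52. Ranked high→low: 310, 140, 52. Second-highest sub-index = 140.

140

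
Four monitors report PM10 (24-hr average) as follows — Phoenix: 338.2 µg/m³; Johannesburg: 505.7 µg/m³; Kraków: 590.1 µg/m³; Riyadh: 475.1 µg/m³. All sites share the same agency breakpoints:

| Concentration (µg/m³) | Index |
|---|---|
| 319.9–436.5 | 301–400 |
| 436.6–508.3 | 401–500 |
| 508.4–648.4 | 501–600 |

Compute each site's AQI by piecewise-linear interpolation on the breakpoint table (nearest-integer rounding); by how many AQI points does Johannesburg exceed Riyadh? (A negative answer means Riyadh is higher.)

42

Phoenix: 338.2 ∈ [319.9, 436.5] ↔ index [301, 400].
301 + (338.2−319.9)·(400−301)/(436.5−319.9) = 301 + 18.3·99/116.6 ≈ 316.54, so AQI = 317.
Johannesburg: 505.7 ∈ [436.6, 508.3] ↔ index [401, 500].
401 + (505.7−436.6)·(500−401)/(508.3−436.6) = 401 + 69.1·99/71.7 ≈ 496.41, so AQI = 496.
Kraków 590.1: bracket 508.4–648.4 → index 501–600; slope 99/140.0, offset 81.7.
AQI = 501 + 99/140.0·81.7 ≈ 558.77 ⇒ 559.
Riyadh: row 436.6–508.3 (AQI 401–500). (500−401)·(475.1−436.6)/(508.3−436.6) + 401 = 99·38.5/71.7 + 401 ≈ 454.16 → 454.
AQIs: Phoenix=317, Johannesburg=496, Kraków=559, Riyadh=454. Johannesburg (496) − Riyadh (454) = 42.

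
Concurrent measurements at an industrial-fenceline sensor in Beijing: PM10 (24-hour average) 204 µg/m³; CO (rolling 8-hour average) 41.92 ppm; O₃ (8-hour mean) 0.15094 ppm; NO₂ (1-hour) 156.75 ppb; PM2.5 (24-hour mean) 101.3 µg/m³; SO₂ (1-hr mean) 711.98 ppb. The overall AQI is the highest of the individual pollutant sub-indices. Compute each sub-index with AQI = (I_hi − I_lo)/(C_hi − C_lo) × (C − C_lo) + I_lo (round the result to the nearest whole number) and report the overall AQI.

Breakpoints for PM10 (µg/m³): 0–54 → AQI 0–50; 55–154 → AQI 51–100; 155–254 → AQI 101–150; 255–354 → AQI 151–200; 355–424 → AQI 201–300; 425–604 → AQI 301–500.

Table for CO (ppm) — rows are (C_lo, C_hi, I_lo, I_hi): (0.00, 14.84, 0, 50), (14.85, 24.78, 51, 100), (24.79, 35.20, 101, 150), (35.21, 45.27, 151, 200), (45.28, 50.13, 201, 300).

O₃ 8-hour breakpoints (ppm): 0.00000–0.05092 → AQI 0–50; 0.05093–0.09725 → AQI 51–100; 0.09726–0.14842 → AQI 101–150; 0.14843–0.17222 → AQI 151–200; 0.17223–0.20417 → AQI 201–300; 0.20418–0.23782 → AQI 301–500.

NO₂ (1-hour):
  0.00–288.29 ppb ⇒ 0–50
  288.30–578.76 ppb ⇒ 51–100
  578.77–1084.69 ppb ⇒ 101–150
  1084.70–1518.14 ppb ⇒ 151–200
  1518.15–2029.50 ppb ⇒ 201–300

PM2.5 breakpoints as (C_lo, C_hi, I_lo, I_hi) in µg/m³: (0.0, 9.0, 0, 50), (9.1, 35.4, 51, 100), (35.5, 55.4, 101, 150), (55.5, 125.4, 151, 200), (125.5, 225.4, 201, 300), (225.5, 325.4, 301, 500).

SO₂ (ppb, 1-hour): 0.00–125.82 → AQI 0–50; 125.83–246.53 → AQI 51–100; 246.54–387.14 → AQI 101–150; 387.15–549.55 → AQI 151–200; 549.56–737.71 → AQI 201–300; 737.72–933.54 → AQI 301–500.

286

PM10: 204 lies in 155–254, so I_lo=101, I_hi=150, C_lo=155, C_hi=254.
(150−101)/(254−155) × (204−155) + 101 = 49/99 × 49 + 101 ≈ 125.25 → 125.
CO 41.92: bracket 35.21–45.27 → index 151–200; slope 49/10.06, offset 6.71.
AQI = 151 + 49/10.06·6.71 ≈ 183.68 ⇒ 184.
O₃: 0.15094 lies in 0.14843–0.17222, so I_lo=151, I_hi=200, C_lo=0.14843, C_hi=0.17222.
(200−151)/(0.17222−0.14843) × (0.15094−0.14843) + 151 = 49/0.02379 × 0.00251 + 151 ≈ 156.17 → 156.
NO₂: 156.75 lies in 0.00–288.29, so I_lo=0, I_hi=50, C_lo=0.00, C_hi=288.29.
(50−0)/(288.29−0.00) × (156.75−0.00) + 0 = 50/288.29 × 156.75 + 0 ≈ 27.19 → 27.
PM2.5 101.3: bracket 55.5–125.4 → index 151–200; slope 49/69.9, offset 45.8.
AQI = 151 + 49/69.9·45.8 ≈ 183.11 ⇒ 183.
SO₂: 711.98 ∈ [549.56, 737.71] ↔ index [201, 300].
201 + (711.98−549.56)·(300−201)/(737.71−549.56) = 201 + 162.42·99/188.15 ≈ 286.46, so AQI = 286.
Sub-indices: PM10→125, CO→184, O₃→156, NO₂→27, PM2.5→183, SO₂→286. Overall AQI = max = 286; dominant pollutant is SO₂.
AQI 286: Very Unhealthy.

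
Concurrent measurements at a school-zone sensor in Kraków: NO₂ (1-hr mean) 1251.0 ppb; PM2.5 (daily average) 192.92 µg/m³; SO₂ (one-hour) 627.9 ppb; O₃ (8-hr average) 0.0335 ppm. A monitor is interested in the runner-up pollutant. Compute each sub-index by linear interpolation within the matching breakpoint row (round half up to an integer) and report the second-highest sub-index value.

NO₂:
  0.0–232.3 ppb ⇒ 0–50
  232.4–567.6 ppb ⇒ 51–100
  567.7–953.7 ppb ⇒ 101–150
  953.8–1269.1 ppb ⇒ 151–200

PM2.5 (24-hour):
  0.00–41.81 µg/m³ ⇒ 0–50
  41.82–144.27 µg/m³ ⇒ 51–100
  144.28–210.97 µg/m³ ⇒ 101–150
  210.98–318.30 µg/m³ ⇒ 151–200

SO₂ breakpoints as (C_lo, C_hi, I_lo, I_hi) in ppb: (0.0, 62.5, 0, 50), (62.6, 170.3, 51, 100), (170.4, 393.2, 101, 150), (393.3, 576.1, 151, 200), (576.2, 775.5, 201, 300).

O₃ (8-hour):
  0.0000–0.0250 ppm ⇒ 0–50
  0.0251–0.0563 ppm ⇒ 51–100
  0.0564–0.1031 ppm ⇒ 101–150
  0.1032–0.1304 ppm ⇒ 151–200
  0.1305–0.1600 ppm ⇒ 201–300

NO₂ 1251.0: bracket 953.8–1269.1 → index 151–200; slope 49/315.3, offset 297.2.
AQI = 151 + 49/315.3·297.2 ≈ 197.19 ⇒ 197.
PM2.5: 192.92 lies in 144.28–210.97, so I_lo=101, I_hi=150, C_lo=144.28, C_hi=210.97.
(150−101)/(210.97−144.28) × (192.92−144.28) + 101 = 49/66.69 × 48.64 + 101 ≈ 136.74 → 137.
SO₂: 627.9 lies in 576.2–775.5, so I_lo=201, I_hi=300, C_lo=576.2, C_hi=775.5.
(300−201)/(775.5−576.2) × (627.9−576.2) + 201 = 99/199.3 × 51.7 + 201 ≈ 226.68 → 227.
O₃: 0.0335 ∈ [0.0251, 0.0563] ↔ index [51, 100].
51 + (0.0335−0.0251)·(100−51)/(0.0563−0.0251) = 51 + 0.0084·49/0.0312 ≈ 64.19, so AQI = 64.
Sub-indices: NO₂→197, PM2.5→137, SO₂→227, O₃→64. Ranked high→low: 227, 197, 137, 64. Second-highest sub-index = 197.

197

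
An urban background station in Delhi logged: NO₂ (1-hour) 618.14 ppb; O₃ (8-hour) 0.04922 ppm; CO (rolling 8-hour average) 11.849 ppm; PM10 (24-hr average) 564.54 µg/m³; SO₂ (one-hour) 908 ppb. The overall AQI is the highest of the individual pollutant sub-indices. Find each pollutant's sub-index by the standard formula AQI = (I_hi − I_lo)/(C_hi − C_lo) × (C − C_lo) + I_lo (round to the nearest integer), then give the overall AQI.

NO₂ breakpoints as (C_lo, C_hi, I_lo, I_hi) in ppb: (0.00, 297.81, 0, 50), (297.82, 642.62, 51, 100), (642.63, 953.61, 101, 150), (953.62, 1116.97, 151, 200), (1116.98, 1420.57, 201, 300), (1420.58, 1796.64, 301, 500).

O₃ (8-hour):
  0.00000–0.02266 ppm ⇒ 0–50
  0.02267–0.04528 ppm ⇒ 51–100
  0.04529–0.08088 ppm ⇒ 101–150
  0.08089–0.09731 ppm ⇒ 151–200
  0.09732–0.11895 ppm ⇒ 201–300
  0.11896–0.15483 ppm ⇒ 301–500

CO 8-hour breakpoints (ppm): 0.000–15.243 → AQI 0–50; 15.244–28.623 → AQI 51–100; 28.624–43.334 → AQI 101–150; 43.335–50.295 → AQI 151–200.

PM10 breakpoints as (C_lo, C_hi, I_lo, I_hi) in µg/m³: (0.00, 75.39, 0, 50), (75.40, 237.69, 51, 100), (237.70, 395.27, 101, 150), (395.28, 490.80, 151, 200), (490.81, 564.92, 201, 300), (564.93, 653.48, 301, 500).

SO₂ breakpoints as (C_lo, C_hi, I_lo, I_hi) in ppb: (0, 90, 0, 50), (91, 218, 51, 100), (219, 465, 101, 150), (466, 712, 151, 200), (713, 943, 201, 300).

NO₂: 618.14 ∈ [297.82, 642.62] ↔ index [51, 100].
51 + (618.14−297.82)·(100−51)/(642.62−297.82) = 51 + 320.32·49/344.80 ≈ 96.52, so AQI = 97.
O₃: 0.04922 lies in 0.04529–0.08088, so I_lo=101, I_hi=150, C_lo=0.04529, C_hi=0.08088.
(150−101)/(0.08088−0.04529) × (0.04922−0.04529) + 101 = 49/0.03559 × 0.00393 + 101 ≈ 106.41 → 106.
CO: row 0.000–15.243 (AQI 0–50). (50−0)·(11.849−0.000)/(15.243−0.000) + 0 = 50·11.849/15.243 + 0 ≈ 38.87 → 39.
PM10: row 490.81–564.92 (AQI 201–300). (300−201)·(564.54−490.81)/(564.92−490.81) + 201 = 99·73.73/74.11 + 201 ≈ 299.49 → 299.
SO₂: row 713–943 (AQI 201–300). (300−201)·(908−713)/(943−713) + 201 = 99·195/230 + 201 ≈ 284.93 → 285.
Sub-indices: NO₂→97, O₃→106, CO→39, PM10→299, SO₂→285. Overall AQI = max = 299; dominant pollutant is PM10.
AQI 299: Very Unhealthy.

299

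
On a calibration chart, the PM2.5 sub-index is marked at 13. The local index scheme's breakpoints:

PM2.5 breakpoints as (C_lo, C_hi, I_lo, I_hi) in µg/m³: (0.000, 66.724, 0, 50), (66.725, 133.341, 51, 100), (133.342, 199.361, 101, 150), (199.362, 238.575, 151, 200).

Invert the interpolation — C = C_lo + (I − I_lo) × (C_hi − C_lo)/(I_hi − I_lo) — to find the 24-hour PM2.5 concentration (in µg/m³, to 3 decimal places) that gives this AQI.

AQI 13 lies in the 0–50 band, which corresponds to 0.000–66.724 µg/m³.
C = 0.000 + (13−0)×(66.724−0.000)/(50−0) = 0.000 + 13×66.724/50 ≈ 17.34824 µg/m³ → 17.348 µg/m³ to 3 dp.

17.348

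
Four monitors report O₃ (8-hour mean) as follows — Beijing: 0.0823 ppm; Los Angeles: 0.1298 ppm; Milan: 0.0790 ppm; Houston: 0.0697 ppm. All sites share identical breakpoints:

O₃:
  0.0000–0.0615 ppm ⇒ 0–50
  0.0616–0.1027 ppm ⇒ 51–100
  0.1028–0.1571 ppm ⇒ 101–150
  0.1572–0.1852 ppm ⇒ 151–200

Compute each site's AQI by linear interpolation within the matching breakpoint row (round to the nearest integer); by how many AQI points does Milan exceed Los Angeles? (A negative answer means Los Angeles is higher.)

-53

Beijing: 0.0823 lies in 0.0616–0.1027, so I_lo=51, I_hi=100, C_lo=0.0616, C_hi=0.1027.
(100−51)/(0.1027−0.0616) × (0.0823−0.0616) + 51 = 49/0.0411 × 0.0207 + 51 ≈ 75.68 → 76.
Los Angeles: row 0.1028–0.1571 (AQI 101–150). (150−101)·(0.1298−0.1028)/(0.1571−0.1028) + 101 = 49·0.0270/0.0543 + 101 ≈ 125.36 → 125.
Milan: row 0.0616–0.1027 (AQI 51–100). (100−51)·(0.0790−0.0616)/(0.1027−0.0616) + 51 = 49·0.0174/0.0411 + 51 ≈ 71.74 → 72.
Houston: 0.0697 ∈ [0.0616, 0.1027] ↔ index [51, 100].
51 + (0.0697−0.0616)·(100−51)/(0.1027−0.0616) = 51 + 0.0081·49/0.0411 ≈ 60.66, so AQI = 61.
AQIs: Beijing=76, Los Angeles=125, Milan=72, Houston=61. Milan (72) − Los Angeles (125) = -53.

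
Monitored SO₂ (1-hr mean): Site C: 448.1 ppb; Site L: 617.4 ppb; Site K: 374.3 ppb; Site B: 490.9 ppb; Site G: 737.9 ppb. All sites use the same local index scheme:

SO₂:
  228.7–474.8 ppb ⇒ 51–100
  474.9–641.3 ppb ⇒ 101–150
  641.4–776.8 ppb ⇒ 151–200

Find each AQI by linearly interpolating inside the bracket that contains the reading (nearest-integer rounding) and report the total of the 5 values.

Site C: 448.1 lies in 228.7–474.8, so I_lo=51, I_hi=100, C_lo=228.7, C_hi=474.8.
(100−51)/(474.8−228.7) × (448.1−228.7) + 51 = 49/246.1 × 219.4 + 51 ≈ 94.68 → 95.
Site L: 617.4 lies in 474.9–641.3, so I_lo=101, I_hi=150, C_lo=474.9, C_hi=641.3.
(150−101)/(641.3−474.9) × (617.4−474.9) + 101 = 49/166.4 × 142.5 + 101 ≈ 142.96 → 143.
Site K: 374.3 ∈ [228.7, 474.8] ↔ index [51, 100].
51 + (374.3−228.7)·(100−51)/(474.8−228.7) = 51 + 145.6·49/246.1 ≈ 79.99, so AQI = 80.
Site B 490.9: bracket 474.9–641.3 → index 101–150; slope 49/166.4, offset 16.0.
AQI = 101 + 49/166.4·16.0 ≈ 105.71 ⇒ 106.
Site G 737.9: bracket 641.4–776.8 → index 151–200; slope 49/135.4, offset 96.5.
AQI = 151 + 49/135.4·96.5 ≈ 185.92 ⇒ 186.
AQIs: Site C=95, Site L=143, Site K=80, Site B=106, Site G=186. Sum = 95 + 143 + 80 + 106 + 186 = 610.

610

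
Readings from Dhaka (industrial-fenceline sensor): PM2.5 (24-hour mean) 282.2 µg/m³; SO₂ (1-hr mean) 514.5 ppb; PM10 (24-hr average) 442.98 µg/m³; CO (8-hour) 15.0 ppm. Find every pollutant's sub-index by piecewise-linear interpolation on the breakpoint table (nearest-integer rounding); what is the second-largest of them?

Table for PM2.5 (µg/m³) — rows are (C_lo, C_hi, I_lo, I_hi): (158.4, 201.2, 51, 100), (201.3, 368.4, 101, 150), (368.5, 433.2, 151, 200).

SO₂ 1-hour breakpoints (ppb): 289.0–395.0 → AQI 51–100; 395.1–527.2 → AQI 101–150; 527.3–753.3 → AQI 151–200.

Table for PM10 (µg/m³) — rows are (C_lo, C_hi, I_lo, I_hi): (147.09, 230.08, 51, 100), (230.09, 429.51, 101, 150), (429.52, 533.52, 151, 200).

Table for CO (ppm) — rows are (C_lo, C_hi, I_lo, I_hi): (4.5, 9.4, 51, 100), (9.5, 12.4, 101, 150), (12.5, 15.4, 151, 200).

157

PM2.5: 282.2 ∈ [201.3, 368.4] ↔ index [101, 150].
101 + (282.2−201.3)·(150−101)/(368.4−201.3) = 101 + 80.9·49/167.1 ≈ 124.72, so AQI = 125.
SO₂: 514.5 ∈ [395.1, 527.2] ↔ index [101, 150].
101 + (514.5−395.1)·(150−101)/(527.2−395.1) = 101 + 119.4·49/132.1 ≈ 145.29, so AQI = 145.
PM10 442.98: bracket 429.52–533.52 → index 151–200; slope 49/104.00, offset 13.46.
AQI = 151 + 49/104.00·13.46 ≈ 157.34 ⇒ 157.
CO 15.0: bracket 12.5–15.4 → index 151–200; slope 49/2.9, offset 2.5.
AQI = 151 + 49/2.9·2.5 ≈ 193.24 ⇒ 193.
Sub-indices: PM2.5→125, SO₂→145, PM10→157, CO→193. Ranked high→low: 193, 157, 145, 125. Second-highest sub-index = 157.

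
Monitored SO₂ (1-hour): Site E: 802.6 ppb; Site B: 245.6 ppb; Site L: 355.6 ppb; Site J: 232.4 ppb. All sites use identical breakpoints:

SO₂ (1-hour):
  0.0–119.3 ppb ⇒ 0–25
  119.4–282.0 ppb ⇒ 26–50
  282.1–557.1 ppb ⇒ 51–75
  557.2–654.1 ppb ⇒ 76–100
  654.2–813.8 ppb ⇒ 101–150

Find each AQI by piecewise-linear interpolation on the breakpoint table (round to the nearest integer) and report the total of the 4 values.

292

Site E 802.6: bracket 654.2–813.8 → index 101–150; slope 49/159.6, offset 148.4.
AQI = 101 + 49/159.6·148.4 ≈ 146.56 ⇒ 147.
Site B: 245.6 ∈ [119.4, 282.0] ↔ index [26, 50].
26 + (245.6−119.4)·(50−26)/(282.0−119.4) = 26 + 126.2·24/162.6 ≈ 44.63, so AQI = 45.
Site L: 355.6 lies in 282.1–557.1, so I_lo=51, I_hi=75, C_lo=282.1, C_hi=557.1.
(75−51)/(557.1−282.1) × (355.6−282.1) + 51 = 24/275.0 × 73.5 + 51 ≈ 57.41 → 57.
Site J: 232.4 ∈ [119.4, 282.0] ↔ index [26, 50].
26 + (232.4−119.4)·(50−26)/(282.0−119.4) = 26 + 113.0·24/162.6 ≈ 42.68, so AQI = 43.
AQIs: Site E=147, Site B=45, Site L=57, Site J=43. Sum = 147 + 45 + 57 + 43 = 292.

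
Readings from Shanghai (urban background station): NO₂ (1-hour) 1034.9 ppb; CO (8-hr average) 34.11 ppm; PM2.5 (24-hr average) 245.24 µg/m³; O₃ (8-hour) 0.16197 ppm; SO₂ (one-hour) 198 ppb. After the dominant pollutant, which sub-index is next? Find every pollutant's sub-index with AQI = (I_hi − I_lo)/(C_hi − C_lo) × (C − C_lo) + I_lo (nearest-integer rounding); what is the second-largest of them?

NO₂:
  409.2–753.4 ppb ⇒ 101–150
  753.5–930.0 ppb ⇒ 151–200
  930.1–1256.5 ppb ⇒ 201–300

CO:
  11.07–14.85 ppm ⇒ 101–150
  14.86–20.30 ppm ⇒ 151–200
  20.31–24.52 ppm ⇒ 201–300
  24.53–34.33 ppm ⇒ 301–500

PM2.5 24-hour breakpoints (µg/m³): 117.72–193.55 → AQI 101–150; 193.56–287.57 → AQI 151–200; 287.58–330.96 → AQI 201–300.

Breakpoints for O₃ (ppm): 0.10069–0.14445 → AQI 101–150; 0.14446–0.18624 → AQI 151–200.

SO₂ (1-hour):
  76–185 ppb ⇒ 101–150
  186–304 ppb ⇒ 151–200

233

NO₂: row 930.1–1256.5 (AQI 201–300). (300−201)·(1034.9−930.1)/(1256.5−930.1) + 201 = 99·104.8/326.4 + 201 ≈ 232.79 → 233.
CO 34.11: bracket 24.53–34.33 → index 301–500; slope 199/9.80, offset 9.58.
AQI = 301 + 199/9.80·9.58 ≈ 495.53 ⇒ 496.
PM2.5: 245.24 lies in 193.56–287.57, so I_lo=151, I_hi=200, C_lo=193.56, C_hi=287.57.
(200−151)/(287.57−193.56) × (245.24−193.56) + 151 = 49/94.01 × 51.68 + 151 ≈ 177.94 → 178.
O₃ 0.16197: bracket 0.14446–0.18624 → index 151–200; slope 49/0.04178, offset 0.01751.
AQI = 151 + 49/0.04178·0.01751 ≈ 171.54 ⇒ 172.
SO₂: 198 lies in 186–304, so I_lo=151, I_hi=200, C_lo=186, C_hi=304.
(200−151)/(304−186) × (198−186) + 151 = 49/118 × 12 + 151 ≈ 155.98 → 156.
Sub-indices: NO₂→233, CO→496, PM2.5→178, O₃→172, SO₂→156. Ranked high→low: 496, 233, 178, 172, 156. Second-highest sub-index = 233.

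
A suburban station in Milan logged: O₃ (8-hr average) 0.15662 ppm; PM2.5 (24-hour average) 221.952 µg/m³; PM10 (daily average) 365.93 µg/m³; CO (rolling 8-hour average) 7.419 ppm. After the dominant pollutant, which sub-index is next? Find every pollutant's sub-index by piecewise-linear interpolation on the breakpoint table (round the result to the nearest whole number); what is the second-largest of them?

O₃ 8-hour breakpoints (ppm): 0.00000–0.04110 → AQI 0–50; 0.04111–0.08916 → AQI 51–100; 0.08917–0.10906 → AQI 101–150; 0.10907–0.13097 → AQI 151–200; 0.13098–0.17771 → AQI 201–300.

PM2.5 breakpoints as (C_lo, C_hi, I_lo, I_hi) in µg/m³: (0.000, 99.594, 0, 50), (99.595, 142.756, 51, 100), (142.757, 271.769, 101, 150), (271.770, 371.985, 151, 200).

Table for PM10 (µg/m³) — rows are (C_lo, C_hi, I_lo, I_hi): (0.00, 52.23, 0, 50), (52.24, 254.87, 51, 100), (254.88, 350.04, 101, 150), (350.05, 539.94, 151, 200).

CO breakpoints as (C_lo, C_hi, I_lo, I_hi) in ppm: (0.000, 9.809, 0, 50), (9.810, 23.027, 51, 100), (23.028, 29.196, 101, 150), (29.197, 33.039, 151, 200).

155

O₃: row 0.13098–0.17771 (AQI 201–300). (300−201)·(0.15662−0.13098)/(0.17771−0.13098) + 201 = 99·0.02564/0.04673 + 201 ≈ 255.32 → 255.
PM2.5: row 142.757–271.769 (AQI 101–150). (150−101)·(221.952−142.757)/(271.769−142.757) + 101 = 49·79.195/129.012 + 101 ≈ 131.08 → 131.
PM10 365.93: bracket 350.05–539.94 → index 151–200; slope 49/189.89, offset 15.88.
AQI = 151 + 49/189.89·15.88 ≈ 155.10 ⇒ 155.
CO: 7.419 lies in 0.000–9.809, so I_lo=0, I_hi=50, C_lo=0.000, C_hi=9.809.
(50−0)/(9.809−0.000) × (7.419−0.000) + 0 = 50/9.809 × 7.419 + 0 ≈ 37.82 → 38.
Sub-indices: O₃→255, PM2.5→131, PM10→155, CO→38. Ranked high→low: 255, 155, 131, 38. Second-highest sub-index = 155.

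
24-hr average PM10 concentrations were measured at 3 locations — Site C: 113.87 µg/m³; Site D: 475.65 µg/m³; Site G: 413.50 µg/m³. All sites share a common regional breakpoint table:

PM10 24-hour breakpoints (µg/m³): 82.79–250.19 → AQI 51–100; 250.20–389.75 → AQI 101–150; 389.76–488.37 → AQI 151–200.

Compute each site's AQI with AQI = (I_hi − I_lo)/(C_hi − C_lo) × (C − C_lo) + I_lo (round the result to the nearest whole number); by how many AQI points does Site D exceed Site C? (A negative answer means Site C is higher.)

134

Site C: 113.87 lies in 82.79–250.19, so I_lo=51, I_hi=100, C_lo=82.79, C_hi=250.19.
(100−51)/(250.19−82.79) × (113.87−82.79) + 51 = 49/167.40 × 31.08 + 51 ≈ 60.10 → 60.
Site D: 475.65 lies in 389.76–488.37, so I_lo=151, I_hi=200, C_lo=389.76, C_hi=488.37.
(200−151)/(488.37−389.76) × (475.65−389.76) + 151 = 49/98.61 × 85.89 + 151 ≈ 193.68 → 194.
Site G 413.50: bracket 389.76–488.37 → index 151–200; slope 49/98.61, offset 23.74.
AQI = 151 + 49/98.61·23.74 ≈ 162.80 ⇒ 163.
AQIs: Site C=60, Site D=194, Site G=163. Site D (194) − Site C (60) = 134.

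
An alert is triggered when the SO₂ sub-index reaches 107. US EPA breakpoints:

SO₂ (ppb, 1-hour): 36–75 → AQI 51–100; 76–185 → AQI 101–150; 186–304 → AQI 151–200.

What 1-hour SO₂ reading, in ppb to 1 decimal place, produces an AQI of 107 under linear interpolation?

89.3

AQI 107 lies in the 101–150 band, which corresponds to 76–185 ppb.
C = 76 + (107−101)×(185−76)/(150−101) = 76 + 6×109/49 ≈ 89.347 ppb → 89.3 ppb to 1 dp.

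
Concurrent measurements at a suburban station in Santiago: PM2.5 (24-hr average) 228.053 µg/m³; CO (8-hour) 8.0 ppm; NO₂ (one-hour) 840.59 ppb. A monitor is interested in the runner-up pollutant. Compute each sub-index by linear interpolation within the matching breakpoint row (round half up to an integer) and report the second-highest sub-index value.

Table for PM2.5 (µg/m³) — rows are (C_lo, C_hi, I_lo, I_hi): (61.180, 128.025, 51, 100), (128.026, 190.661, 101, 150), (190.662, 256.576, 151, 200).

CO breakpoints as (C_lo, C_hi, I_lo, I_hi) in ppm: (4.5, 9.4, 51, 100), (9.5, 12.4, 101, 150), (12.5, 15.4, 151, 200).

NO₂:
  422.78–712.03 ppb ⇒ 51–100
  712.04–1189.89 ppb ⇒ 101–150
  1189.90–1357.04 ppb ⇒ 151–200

PM2.5: 228.053 lies in 190.662–256.576, so I_lo=151, I_hi=200, C_lo=190.662, C_hi=256.576.
(200−151)/(256.576−190.662) × (228.053−190.662) + 151 = 49/65.914 × 37.391 + 151 ≈ 178.80 → 179.
CO: 8.0 lies in 4.5–9.4, so I_lo=51, I_hi=100, C_lo=4.5, C_hi=9.4.
(100−51)/(9.4−4.5) × (8.0−4.5) + 51 = 49/4.9 × 3.5 + 51 ≈ 86.00 → 86.
NO₂ 840.59: bracket 712.04–1189.89 → index 101–150; slope 49/477.85, offset 128.55.
AQI = 101 + 49/477.85·128.55 ≈ 114.18 ⇒ 114.
Sub-indices: PM2.5→179, CO→86, NO₂→114. Ranked high→low: 179, 114, 86. Second-highest sub-index = 114.

114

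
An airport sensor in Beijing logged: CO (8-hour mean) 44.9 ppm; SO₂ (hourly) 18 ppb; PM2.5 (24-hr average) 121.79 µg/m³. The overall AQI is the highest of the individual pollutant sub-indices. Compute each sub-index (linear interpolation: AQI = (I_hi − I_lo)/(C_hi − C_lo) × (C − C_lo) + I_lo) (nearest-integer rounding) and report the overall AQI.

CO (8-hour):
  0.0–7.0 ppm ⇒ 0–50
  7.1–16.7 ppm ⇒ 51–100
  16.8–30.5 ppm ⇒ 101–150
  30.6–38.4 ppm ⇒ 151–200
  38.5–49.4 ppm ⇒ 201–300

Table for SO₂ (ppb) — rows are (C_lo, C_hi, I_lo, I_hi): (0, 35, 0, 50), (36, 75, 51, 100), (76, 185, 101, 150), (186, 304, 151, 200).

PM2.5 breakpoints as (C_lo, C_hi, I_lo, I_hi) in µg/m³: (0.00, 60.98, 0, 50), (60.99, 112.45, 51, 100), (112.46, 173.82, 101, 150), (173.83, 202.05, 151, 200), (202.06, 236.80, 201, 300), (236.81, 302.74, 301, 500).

259

CO: 44.9 lies in 38.5–49.4, so I_lo=201, I_hi=300, C_lo=38.5, C_hi=49.4.
(300−201)/(49.4−38.5) × (44.9−38.5) + 201 = 99/10.9 × 6.4 + 201 ≈ 259.13 → 259.
SO₂: 18 lies in 0–35, so I_lo=0, I_hi=50, C_lo=0, C_hi=35.
(50−0)/(35−0) × (18−0) + 0 = 50/35 × 18 + 0 ≈ 25.71 → 26.
PM2.5: 121.79 lies in 112.46–173.82, so I_lo=101, I_hi=150, C_lo=112.46, C_hi=173.82.
(150−101)/(173.82−112.46) × (121.79−112.46) + 101 = 49/61.36 × 9.33 + 101 ≈ 108.45 → 108.
Sub-indices: CO→259, SO₂→26, PM2.5→108. Overall AQI = max = 259; dominant pollutant is CO.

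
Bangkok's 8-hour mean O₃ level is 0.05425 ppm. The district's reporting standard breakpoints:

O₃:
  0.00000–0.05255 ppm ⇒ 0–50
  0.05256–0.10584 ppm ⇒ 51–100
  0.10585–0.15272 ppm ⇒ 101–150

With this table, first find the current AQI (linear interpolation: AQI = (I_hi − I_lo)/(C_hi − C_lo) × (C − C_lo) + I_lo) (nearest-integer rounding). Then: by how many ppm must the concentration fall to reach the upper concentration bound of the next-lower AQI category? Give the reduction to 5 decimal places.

O₃: 0.05425 lies in 0.05256–0.10584, so I_lo=51, I_hi=100, C_lo=0.05256, C_hi=0.10584.
(100−51)/(0.10584−0.05256) × (0.05425−0.05256) + 51 = 49/0.05328 × 0.00169 + 51 ≈ 52.55 → 53.
Current AQI 53 is in the Moderate range (51–100). The next-lower category tops out at AQI 50, whose upper concentration bound is 0.05255 ppm.
Reduction needed = 0.05425 − 0.05255 = 0.00170 ppm.

0.00170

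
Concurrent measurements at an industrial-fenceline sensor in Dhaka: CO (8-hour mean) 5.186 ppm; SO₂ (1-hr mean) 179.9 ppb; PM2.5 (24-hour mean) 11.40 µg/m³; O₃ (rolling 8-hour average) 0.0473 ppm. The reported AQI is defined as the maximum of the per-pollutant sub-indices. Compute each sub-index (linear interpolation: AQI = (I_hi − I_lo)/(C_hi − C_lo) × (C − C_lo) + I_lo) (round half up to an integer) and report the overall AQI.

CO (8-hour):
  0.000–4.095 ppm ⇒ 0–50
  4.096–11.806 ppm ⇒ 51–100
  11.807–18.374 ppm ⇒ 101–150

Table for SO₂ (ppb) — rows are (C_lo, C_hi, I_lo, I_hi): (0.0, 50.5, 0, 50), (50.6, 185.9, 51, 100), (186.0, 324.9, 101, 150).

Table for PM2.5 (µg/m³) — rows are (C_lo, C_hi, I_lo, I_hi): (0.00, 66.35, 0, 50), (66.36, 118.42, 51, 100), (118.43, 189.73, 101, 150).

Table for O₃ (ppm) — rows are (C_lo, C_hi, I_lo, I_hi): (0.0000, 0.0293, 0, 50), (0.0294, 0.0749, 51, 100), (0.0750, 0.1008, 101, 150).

98

CO: 5.186 ∈ [4.096, 11.806] ↔ index [51, 100].
51 + (5.186−4.096)·(100−51)/(11.806−4.096) = 51 + 1.090·49/7.710 ≈ 57.93, so AQI = 58.
SO₂: 179.9 lies in 50.6–185.9, so I_lo=51, I_hi=100, C_lo=50.6, C_hi=185.9.
(100−51)/(185.9−50.6) × (179.9−50.6) + 51 = 49/135.3 × 129.3 + 51 ≈ 97.83 → 98.
PM2.5: 11.40 lies in 0.00–66.35, so I_lo=0, I_hi=50, C_lo=0.00, C_hi=66.35.
(50−0)/(66.35−0.00) × (11.40−0.00) + 0 = 50/66.35 × 11.40 + 0 ≈ 8.59 → 9.
O₃: 0.0473 lies in 0.0294–0.0749, so I_lo=51, I_hi=100, C_lo=0.0294, C_hi=0.0749.
(100−51)/(0.0749−0.0294) × (0.0473−0.0294) + 51 = 49/0.0455 × 0.0179 + 51 ≈ 70.28 → 70.
Sub-indices: CO→58, SO₂→98, PM2.5→9, O₃→70. Overall AQI = max = 98; dominant pollutant is SO₂.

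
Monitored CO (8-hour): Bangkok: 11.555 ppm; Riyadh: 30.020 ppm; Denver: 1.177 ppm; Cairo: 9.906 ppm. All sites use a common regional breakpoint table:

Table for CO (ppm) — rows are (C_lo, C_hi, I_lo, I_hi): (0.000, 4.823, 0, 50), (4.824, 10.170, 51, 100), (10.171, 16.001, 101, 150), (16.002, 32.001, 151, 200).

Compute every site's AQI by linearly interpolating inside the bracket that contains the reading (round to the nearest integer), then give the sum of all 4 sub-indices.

Bangkok: row 10.171–16.001 (AQI 101–150). (150−101)·(11.555−10.171)/(16.001−10.171) + 101 = 49·1.384/5.830 + 101 ≈ 112.63 → 113.
Riyadh: row 16.002–32.001 (AQI 151–200). (200−151)·(30.020−16.002)/(32.001−16.002) + 151 = 49·14.018/15.999 + 151 ≈ 193.93 → 194.
Denver: row 0.000–4.823 (AQI 0–50). (50−0)·(1.177−0.000)/(4.823−0.000) + 0 = 50·1.177/4.823 + 0 ≈ 12.20 → 12.
Cairo: row 4.824–10.170 (AQI 51–100). (100−51)·(9.906−4.824)/(10.170−4.824) + 51 = 49·5.082/5.346 + 51 ≈ 97.58 → 98.
AQIs: Bangkok=113, Riyadh=194, Denver=12, Cairo=98. Sum = 113 + 194 + 12 + 98 = 417.

417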